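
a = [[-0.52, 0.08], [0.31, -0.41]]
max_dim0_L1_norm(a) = 0.83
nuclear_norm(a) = 0.96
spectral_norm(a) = 0.68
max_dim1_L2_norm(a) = 0.53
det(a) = 0.19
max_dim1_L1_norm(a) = 0.72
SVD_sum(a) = [[-0.42,0.25], [0.41,-0.24]] + [[-0.1, -0.17], [-0.10, -0.17]]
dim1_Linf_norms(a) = [0.52, 0.41]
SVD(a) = [[-0.72, 0.70], [0.70, 0.72]] @ diag([0.6816173903734477, 0.27640139858635143]) @ [[0.86,  -0.50], [-0.50,  -0.86]]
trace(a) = -0.93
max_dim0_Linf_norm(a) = 0.52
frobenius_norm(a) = 0.74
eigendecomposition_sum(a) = [[-0.42,0.15], [0.59,-0.21]] + [[-0.10, -0.07], [-0.28, -0.2]]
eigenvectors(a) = [[-0.58, -0.34], [0.81, -0.94]]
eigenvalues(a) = [-0.63, -0.3]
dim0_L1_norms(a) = [0.83, 0.49]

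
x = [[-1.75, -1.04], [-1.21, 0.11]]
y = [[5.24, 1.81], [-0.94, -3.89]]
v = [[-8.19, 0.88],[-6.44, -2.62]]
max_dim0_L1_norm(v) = 14.63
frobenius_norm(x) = 2.37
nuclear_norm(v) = 13.06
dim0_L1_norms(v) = [14.63, 3.5]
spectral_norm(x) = 2.28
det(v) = 27.12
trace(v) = -10.81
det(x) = -1.45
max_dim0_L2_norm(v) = 10.42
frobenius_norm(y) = 6.84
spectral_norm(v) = 10.46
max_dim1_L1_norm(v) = 9.07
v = x @ y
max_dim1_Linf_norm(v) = 8.19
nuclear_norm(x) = 2.92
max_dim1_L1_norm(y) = 7.05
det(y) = -18.68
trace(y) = 1.35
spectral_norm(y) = 6.12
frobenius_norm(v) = 10.78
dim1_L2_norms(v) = [8.24, 6.95]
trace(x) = -1.64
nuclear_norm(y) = 9.17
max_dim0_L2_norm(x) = 2.13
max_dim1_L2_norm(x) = 2.04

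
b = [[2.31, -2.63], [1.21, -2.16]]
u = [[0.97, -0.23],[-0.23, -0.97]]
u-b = [[-1.34,2.4], [-1.44,1.19]]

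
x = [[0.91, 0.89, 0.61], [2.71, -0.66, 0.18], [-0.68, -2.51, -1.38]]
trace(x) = -1.13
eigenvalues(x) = [-2.24, 1.12, -0.01]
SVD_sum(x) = [[0.87, 0.92, 0.62], [0.81, 0.86, 0.58], [-1.64, -1.75, -1.18]] + [[0.04, -0.03, -0.01], [1.90, -1.52, -0.40], [0.96, -0.76, -0.2]] + [[0.0, 0.00, -0.0], [-0.0, -0.0, 0.00], [0.0, 0.0, -0.00]]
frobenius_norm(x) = 4.30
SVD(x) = [[-0.43, -0.02, 0.90],[-0.4, -0.89, -0.21],[0.81, -0.45, 0.37]] @ diag([3.2913696469238953, 2.76372390663971, 0.004001896576084831]) @ [[-0.61, -0.65, -0.44], [-0.77, 0.62, 0.16], [0.17, 0.44, -0.88]]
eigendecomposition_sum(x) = [[-0.54, 0.69, 0.24], [0.73, -0.93, -0.33], [1.72, -2.19, -0.76]] + [[1.44, 0.2, 0.37], [1.96, 0.28, 0.5], [-2.36, -0.33, -0.60]] + [[0.01, -0.00, 0.0],  [0.02, -0.0, 0.01],  [-0.04, 0.01, -0.02]]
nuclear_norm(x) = 6.06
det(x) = 0.04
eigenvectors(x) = [[0.28, -0.43, -0.16], [-0.38, -0.58, -0.44], [-0.88, 0.7, 0.88]]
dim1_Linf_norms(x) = [0.91, 2.71, 2.51]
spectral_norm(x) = 3.29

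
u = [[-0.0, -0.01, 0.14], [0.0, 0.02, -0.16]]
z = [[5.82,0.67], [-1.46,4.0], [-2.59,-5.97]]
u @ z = [[-0.35,-0.88], [0.39,1.04]]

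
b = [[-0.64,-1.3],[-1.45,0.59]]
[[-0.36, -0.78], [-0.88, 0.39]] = b @ [[0.6, -0.02], [-0.02, 0.61]]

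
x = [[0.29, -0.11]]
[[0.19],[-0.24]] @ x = [[0.06,-0.02], [-0.07,0.03]]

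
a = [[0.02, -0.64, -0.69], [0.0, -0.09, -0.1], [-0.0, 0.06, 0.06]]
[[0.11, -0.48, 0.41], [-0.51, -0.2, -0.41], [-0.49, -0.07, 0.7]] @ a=[[0.00,-0.0,-0.00], [-0.01,0.32,0.35], [-0.01,0.36,0.39]]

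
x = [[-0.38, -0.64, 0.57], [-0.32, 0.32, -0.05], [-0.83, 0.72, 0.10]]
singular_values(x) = [1.2, 0.93, 0.05]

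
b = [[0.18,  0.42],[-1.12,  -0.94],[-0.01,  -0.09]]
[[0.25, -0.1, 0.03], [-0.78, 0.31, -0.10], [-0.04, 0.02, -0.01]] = b @ [[0.32, -0.13, 0.04],[0.45, -0.18, 0.06]]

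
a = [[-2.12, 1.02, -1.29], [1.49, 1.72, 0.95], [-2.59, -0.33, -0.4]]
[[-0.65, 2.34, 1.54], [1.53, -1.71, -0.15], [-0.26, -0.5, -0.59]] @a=[[0.88, 2.85, 2.45], [-5.40, -1.33, -3.54], [1.33, -0.93, 0.1]]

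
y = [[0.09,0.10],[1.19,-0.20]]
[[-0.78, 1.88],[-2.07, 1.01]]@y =[[2.17, -0.45], [1.02, -0.41]]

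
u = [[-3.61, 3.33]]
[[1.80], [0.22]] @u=[[-6.5, 5.99], [-0.79, 0.73]]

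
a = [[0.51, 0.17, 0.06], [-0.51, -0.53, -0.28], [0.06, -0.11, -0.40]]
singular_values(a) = [0.94, 0.43, 0.15]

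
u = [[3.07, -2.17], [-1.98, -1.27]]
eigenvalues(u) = [3.9, -2.1]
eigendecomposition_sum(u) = [[3.36, -1.41], [-1.29, 0.54]] + [[-0.29, -0.76], [-0.69, -1.81]]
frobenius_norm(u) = 4.43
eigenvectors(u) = [[0.93,0.39], [-0.36,0.92]]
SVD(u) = [[-0.95, 0.32], [0.32, 0.95]] @ diag([3.9074198573817083, 2.097419857381709]) @ [[-0.91, 0.42],[-0.42, -0.91]]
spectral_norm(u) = 3.91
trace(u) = 1.80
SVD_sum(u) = [[3.35, -1.56], [-1.15, 0.53]] + [[-0.28, -0.61], [-0.83, -1.80]]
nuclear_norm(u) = 6.00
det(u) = -8.20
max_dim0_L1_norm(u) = 5.05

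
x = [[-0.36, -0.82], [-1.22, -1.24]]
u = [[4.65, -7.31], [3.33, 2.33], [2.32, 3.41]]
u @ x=[[7.24, 5.25], [-4.04, -5.62], [-5.00, -6.13]]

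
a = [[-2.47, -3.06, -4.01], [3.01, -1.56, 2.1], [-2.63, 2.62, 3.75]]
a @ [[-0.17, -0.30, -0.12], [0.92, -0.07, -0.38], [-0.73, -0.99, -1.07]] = [[0.53, 4.93, 5.75], [-3.48, -2.87, -2.02], [0.12, -3.11, -4.69]]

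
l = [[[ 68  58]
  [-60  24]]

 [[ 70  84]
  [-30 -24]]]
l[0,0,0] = 68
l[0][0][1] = 58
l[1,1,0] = -30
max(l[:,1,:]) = 24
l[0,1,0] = -60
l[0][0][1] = 58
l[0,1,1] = 24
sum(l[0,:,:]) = 90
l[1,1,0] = -30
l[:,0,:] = [[68, 58], [70, 84]]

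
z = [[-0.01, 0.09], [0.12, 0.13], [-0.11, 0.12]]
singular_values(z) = [0.2, 0.16]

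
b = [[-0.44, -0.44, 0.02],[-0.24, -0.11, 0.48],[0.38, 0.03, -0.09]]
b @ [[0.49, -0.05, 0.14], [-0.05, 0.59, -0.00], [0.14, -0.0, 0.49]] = [[-0.19, -0.24, -0.05],  [-0.04, -0.05, 0.2],  [0.17, -0.00, 0.01]]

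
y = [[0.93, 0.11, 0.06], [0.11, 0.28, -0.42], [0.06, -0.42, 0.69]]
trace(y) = 1.90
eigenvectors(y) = [[0.13, -0.82, -0.56], [-0.84, 0.21, -0.5], [-0.52, -0.54, 0.66]]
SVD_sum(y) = [[0.30, 0.27, -0.36], [0.27, 0.24, -0.31], [-0.36, -0.31, 0.41]] + [[0.63, -0.16, 0.42], [-0.16, 0.04, -0.11], [0.42, -0.11, 0.28]] + [[0.0, -0.0, -0.00],[-0.0, 0.00, 0.00],[-0.0, 0.00, 0.00]]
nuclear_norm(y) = 1.90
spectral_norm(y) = 0.96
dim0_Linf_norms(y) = [0.93, 0.42, 0.69]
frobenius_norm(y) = 1.34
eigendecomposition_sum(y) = [[0.00, -0.00, -0.0],[-0.0, 0.00, 0.00],[-0.00, 0.0, 0.00]] + [[0.63, -0.16, 0.42],[-0.16, 0.04, -0.11],[0.42, -0.11, 0.28]] + [[0.30,  0.27,  -0.36],  [0.27,  0.24,  -0.31],  [-0.36,  -0.31,  0.41]]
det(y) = 0.00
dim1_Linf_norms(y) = [0.93, 0.42, 0.69]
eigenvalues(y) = [0.0, 0.94, 0.96]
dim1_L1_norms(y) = [1.1, 0.81, 1.17]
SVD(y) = [[-0.56, 0.82, -0.13],[-0.50, -0.21, 0.84],[0.66, 0.54, 0.52]] @ diag([0.95742627295275, 0.9417718879398832, 0.000801839107366695]) @ [[-0.56,-0.5,0.66],[0.82,-0.21,0.54],[-0.13,0.84,0.52]]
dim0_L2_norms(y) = [0.94, 0.52, 0.81]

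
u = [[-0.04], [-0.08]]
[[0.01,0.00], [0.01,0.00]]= u @ [[-0.18,0.00]]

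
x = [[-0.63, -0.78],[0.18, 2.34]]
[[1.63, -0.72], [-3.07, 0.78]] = x @ [[-1.07, 0.81], [-1.23, 0.27]]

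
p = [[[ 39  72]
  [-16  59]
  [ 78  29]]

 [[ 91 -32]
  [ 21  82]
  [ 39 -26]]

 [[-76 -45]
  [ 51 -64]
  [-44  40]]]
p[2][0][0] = -76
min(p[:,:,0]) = -76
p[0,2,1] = 29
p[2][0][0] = -76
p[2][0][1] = -45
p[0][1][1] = 59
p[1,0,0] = 91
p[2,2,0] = -44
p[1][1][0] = 21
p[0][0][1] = 72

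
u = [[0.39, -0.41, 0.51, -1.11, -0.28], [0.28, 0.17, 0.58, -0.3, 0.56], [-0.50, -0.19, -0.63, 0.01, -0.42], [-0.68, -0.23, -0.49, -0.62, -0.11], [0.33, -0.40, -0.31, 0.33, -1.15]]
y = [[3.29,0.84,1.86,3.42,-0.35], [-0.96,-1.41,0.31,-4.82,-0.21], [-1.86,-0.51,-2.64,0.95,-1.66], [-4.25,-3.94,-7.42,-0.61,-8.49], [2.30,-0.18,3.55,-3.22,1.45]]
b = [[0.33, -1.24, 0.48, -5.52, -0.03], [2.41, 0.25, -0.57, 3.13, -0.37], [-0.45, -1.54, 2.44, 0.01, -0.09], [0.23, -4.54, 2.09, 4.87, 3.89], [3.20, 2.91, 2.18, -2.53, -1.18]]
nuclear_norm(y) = 24.74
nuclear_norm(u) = 4.39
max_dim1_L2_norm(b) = 7.99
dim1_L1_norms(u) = [2.7, 1.89, 1.75, 2.13, 2.52]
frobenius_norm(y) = 16.09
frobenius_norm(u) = 2.56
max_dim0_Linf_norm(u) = 1.15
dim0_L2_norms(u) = [1.03, 0.67, 1.15, 1.35, 1.38]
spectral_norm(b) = 9.59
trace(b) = 6.71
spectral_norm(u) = 1.73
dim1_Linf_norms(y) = [3.42, 4.82, 2.64, 8.49, 3.55]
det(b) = 712.31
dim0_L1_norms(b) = [6.62, 10.48, 7.76, 16.06, 5.56]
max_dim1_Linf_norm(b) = 5.52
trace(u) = -1.84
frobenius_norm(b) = 12.33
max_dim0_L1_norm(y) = 15.78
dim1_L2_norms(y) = [5.18, 5.13, 3.79, 12.69, 5.51]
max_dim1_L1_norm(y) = 24.71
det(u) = 0.00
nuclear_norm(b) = 23.39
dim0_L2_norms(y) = [6.21, 4.3, 8.84, 6.82, 8.78]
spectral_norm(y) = 13.94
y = b @ u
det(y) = 0.02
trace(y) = 0.08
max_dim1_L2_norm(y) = 12.69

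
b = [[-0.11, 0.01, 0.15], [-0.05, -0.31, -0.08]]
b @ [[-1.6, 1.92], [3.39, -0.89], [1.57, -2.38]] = [[0.45, -0.58],[-1.10, 0.37]]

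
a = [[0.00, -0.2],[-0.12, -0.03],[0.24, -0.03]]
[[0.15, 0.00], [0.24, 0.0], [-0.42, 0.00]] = a @ [[-1.83, 0.00], [-0.77, 0.00]]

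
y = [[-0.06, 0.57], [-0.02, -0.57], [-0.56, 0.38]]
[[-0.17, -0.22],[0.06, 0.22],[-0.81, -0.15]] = y @ [[1.34, 0.01], [-0.15, -0.38]]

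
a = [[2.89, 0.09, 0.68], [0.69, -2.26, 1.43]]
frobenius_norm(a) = 4.06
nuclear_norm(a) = 5.65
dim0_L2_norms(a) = [2.97, 2.26, 1.58]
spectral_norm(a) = 3.32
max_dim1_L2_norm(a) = 2.97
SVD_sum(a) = [[2.09, -1.05, 1.11],[1.68, -0.85, 0.9]] + [[0.8, 1.14, -0.43], [-0.99, -1.41, 0.53]]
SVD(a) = [[-0.78, -0.63], [-0.63, 0.78]] @ diag([3.3245238438728073, 2.3235191437819425]) @ [[-0.81,  0.41,  -0.43],[-0.55,  -0.78,  0.30]]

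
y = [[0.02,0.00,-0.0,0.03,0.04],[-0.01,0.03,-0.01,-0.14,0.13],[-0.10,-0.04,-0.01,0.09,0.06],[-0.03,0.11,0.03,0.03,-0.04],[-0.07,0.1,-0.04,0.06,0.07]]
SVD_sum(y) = [[-0.0, 0.00, -0.0, 0.01, -0.00], [0.06, -0.03, 0.0, -0.12, 0.03], [-0.04, 0.02, -0.0, 0.09, -0.02], [-0.03, 0.01, -0.00, 0.06, -0.01], [-0.03, 0.02, -0.0, 0.08, -0.02]] + [[-0.01, 0.01, -0.0, -0.0, 0.01], [-0.06, 0.06, -0.02, -0.02, 0.1], [-0.03, 0.03, -0.01, -0.01, 0.05], [-0.01, 0.01, -0.0, -0.00, 0.01], [-0.05, 0.05, -0.02, -0.01, 0.1]] + [[-0.0, -0.02, -0.0, 0.0, 0.01],[0.00, 0.00, 0.00, -0.00, -0.0],[-0.02, -0.08, -0.01, 0.02, 0.04],[0.02, 0.09, 0.01, -0.02, -0.04],[0.01, 0.03, 0.00, -0.01, -0.01]] + [[0.03, 0.01, -0.01, 0.02, 0.01], [-0.01, -0.0, 0.0, -0.0, -0.00], [-0.02, -0.00, 0.01, -0.01, -0.01], [-0.02, -0.0, 0.01, -0.01, -0.01], [0.02, 0.0, -0.01, 0.01, 0.01]] + [[0.0, 0.0, 0.02, 0.00, 0.01],[0.0, 0.0, 0.0, 0.00, 0.0],[0.00, 0.00, 0.01, 0.0, 0.00],[0.00, 0.00, 0.01, 0.0, 0.00],[-0.0, -0.00, -0.01, -0.0, -0.00]]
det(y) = 0.00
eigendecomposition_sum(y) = [[(-0+0j), -0.02-0.00j, (-0.01+0j), 0.00-0.02j, (0.01+0.01j)], [0.01+0.01j, (-0.01+0.04j), 0.01+0.02j, (-0.05-0j), (0.02-0.03j)], [(-0.01+0j), (-0.04-0.04j), (-0.03+0j), 0.03-0.06j, (0.03+0.05j)], [0.00-0.01j, (0.04-0j), 0.01-0.01j, (0.01+0.04j), (-0.03-0.01j)], [(-0.01-0j), 0.01-0.04j, (-0.01-0.01j), (0.05-0j), (-0.02+0.03j)]] + [[-0.00-0.00j,-0.02+0.00j,(-0.01-0j),0.02j,0.01-0.01j], [0.01-0.01j,(-0.01-0.04j),0.01-0.02j,(-0.05+0j),0.02+0.03j], [-0.01-0.00j,(-0.04+0.04j),-0.03-0.00j,0.03+0.06j,(0.03-0.05j)], [0.00+0.01j,(0.04+0j),(0.01+0.01j),0.01-0.04j,(-0.03+0.01j)], [-0.01+0.00j,(0.01+0.04j),(-0.01+0.01j),0.05+0.00j,-0.02-0.03j]] + [[(0.02+0.03j), -0.01j, 0.02-0.01j, 0.03-0.00j, -0.02-0.00j],[-0.01+0.01j, 0.00-0.00j, 0.00+0.00j, 0.00+0.01j, -0.00-0.00j],[(-0.04+0.03j), (0.02-0j), (0.02+0.02j), (0.02+0.04j), (-0-0.03j)],[-0.01+0.02j, (0.01-0j), (0.01+0.01j), (0.01+0.02j), -0.01-0.01j],[-0.02+0.03j, 0.01-0.00j, (0.02+0.01j), 0.02+0.02j, -0.01-0.02j]] + [[0.02-0.03j, 0.01j, (0.02+0.01j), (0.03+0j), (-0.02+0j)], [(-0.01-0.01j), 0.00+0.00j, 0.00-0.00j, -0.01j, -0.00+0.00j], [(-0.04-0.03j), (0.02+0j), (0.02-0.02j), (0.02-0.04j), -0.00+0.03j], [-0.01-0.02j, (0.01+0j), 0.01-0.01j, (0.01-0.02j), (-0.01+0.01j)], [-0.02-0.03j, 0.01+0.00j, (0.02-0.01j), 0.02-0.02j, (-0.01+0.02j)]] + [[-0.01+0.00j, (0.03-0j), (-0.02-0j), -0.03+0.00j, (0.05-0j)], [(-0.01+0j), (0.05-0j), (-0.04-0j), (-0.05+0j), 0.09-0.00j], [(-0+0j), (0.01-0j), -0.01-0.00j, (-0.01+0j), 0.01-0.00j], [(-0+0j), 0.02-0.00j, -0.02-0.00j, -0.02+0.00j, (0.04-0j)], [(-0.01+0j), (0.06-0j), -0.05-0.00j, -0.07+0.00j, 0.12-0.00j]]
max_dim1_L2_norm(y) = 0.19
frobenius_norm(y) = 0.32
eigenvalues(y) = [(-0.04+0.12j), (-0.04-0.12j), (0.05+0.05j), (0.05-0.05j), (0.13+0j)]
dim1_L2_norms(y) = [0.05, 0.19, 0.15, 0.13, 0.16]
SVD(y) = [[0.05, -0.1, 0.12, 0.72, -0.67],  [-0.69, -0.68, -0.02, -0.19, -0.16],  [0.49, -0.33, 0.65, -0.42, -0.25],  [0.33, -0.1, -0.72, -0.36, -0.48],  [0.43, -0.64, -0.22, 0.37, 0.48]] @ diag([0.20242692912890495, 0.19741580671824652, 0.14540430801070972, 0.05630401877238742, 0.032214628714769926]) @ [[-0.4, 0.19, -0.03, 0.87, -0.20],[0.43, -0.41, 0.17, 0.11, -0.78],[-0.17, -0.88, -0.13, 0.2, 0.38],[0.77, 0.14, -0.35, 0.39, 0.34],[-0.18, -0.01, -0.91, -0.18, -0.32]]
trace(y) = 0.14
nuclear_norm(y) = 0.63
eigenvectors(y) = [[-0.16+0.09j, (-0.16-0.09j), -0.13+0.47j, -0.13-0.47j, (0.33+0j)], [(0.18+0.41j), (0.18-0.41j), (-0.11+0.03j), (-0.11-0.03j), 0.55+0.00j], [-0.63+0.00j, -0.63-0.00j, (-0.66+0j), -0.66-0.00j, (0.07+0j)], [0.29-0.30j, (0.29+0.3j), -0.33+0.09j, -0.33-0.09j, 0.24+0.00j], [-0.23-0.38j, (-0.23+0.38j), -0.44+0.10j, -0.44-0.10j, 0.72+0.00j]]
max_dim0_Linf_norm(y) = 0.14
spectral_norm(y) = 0.20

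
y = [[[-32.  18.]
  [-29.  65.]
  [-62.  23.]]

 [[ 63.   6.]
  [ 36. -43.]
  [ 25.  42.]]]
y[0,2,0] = -62.0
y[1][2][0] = 25.0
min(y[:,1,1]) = -43.0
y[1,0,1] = 6.0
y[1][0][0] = 63.0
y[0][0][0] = -32.0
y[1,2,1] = 42.0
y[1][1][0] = 36.0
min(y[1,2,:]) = 25.0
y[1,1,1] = -43.0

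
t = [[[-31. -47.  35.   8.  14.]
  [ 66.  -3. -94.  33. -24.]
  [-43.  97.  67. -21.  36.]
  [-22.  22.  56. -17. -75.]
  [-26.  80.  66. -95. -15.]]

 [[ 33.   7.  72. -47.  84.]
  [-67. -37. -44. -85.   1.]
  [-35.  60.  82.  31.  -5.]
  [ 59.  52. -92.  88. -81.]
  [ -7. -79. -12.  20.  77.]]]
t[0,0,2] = 35.0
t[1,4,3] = 20.0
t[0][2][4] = 36.0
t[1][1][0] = -67.0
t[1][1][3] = -85.0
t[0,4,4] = -15.0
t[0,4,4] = -15.0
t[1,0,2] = 72.0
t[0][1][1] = -3.0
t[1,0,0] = 33.0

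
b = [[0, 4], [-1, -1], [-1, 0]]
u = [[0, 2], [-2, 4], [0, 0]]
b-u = [[0, 2], [1, -5], [-1, 0]]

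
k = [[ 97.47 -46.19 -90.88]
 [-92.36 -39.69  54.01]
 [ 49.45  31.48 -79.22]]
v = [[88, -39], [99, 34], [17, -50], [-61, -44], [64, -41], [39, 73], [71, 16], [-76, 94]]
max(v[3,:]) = -44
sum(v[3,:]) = -105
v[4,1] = -41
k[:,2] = [-90.88, 54.01, -79.22]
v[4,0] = 64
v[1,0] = 99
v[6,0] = 71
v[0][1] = -39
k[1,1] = -39.69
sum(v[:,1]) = 43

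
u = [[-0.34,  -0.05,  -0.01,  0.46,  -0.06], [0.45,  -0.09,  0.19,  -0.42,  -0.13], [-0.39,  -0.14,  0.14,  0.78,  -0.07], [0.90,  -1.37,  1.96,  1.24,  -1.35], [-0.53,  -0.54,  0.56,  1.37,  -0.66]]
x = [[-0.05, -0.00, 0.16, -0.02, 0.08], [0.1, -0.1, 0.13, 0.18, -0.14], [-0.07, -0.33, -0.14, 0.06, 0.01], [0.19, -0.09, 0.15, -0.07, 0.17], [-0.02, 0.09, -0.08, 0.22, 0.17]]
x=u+[[0.29, 0.05, 0.17, -0.48, 0.14], [-0.35, -0.01, -0.06, 0.60, -0.01], [0.32, -0.19, -0.28, -0.72, 0.08], [-0.71, 1.28, -1.81, -1.31, 1.52], [0.51, 0.63, -0.64, -1.15, 0.83]]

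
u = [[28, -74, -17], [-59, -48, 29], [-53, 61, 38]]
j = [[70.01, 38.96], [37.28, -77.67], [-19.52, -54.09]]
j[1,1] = -77.67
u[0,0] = 28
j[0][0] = 70.01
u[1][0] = -59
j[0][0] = 70.01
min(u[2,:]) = -53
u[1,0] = -59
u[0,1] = -74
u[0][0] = 28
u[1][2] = 29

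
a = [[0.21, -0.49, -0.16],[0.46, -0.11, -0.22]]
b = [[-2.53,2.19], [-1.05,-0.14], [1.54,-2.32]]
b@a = [[0.48, 1.00, -0.08], [-0.28, 0.53, 0.2], [-0.74, -0.5, 0.26]]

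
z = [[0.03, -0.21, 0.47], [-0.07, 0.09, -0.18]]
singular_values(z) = [0.56, 0.05]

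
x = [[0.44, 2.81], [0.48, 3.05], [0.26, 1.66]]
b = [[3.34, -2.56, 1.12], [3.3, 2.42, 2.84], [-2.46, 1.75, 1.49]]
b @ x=[[0.53, 3.44],[3.35, 21.37],[0.14, 0.90]]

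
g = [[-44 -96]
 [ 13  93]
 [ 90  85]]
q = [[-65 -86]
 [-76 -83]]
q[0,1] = -86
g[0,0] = -44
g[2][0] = 90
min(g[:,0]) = -44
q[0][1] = -86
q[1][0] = -76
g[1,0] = 13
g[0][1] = -96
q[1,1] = -83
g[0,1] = -96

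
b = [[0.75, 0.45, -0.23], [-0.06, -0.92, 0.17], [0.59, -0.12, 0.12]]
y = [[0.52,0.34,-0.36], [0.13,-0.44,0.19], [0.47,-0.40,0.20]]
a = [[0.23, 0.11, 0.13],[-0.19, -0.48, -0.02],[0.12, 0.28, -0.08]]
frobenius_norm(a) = 0.67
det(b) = -0.15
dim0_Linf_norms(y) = [0.52, 0.44, 0.36]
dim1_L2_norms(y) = [0.72, 0.5, 0.65]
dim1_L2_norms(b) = [0.9, 0.94, 0.61]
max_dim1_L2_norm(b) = 0.94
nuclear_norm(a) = 0.91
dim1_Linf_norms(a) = [0.23, 0.48, 0.28]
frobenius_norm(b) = 1.44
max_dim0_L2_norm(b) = 1.03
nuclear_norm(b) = 2.14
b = y + a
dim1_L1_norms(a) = [0.47, 0.69, 0.48]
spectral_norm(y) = 0.81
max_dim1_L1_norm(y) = 1.22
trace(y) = 0.28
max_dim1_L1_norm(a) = 0.69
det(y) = -0.04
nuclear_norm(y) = 1.60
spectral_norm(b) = 1.18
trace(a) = -0.33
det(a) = 0.01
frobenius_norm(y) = 1.09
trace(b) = -0.05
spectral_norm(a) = 0.63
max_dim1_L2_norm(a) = 0.52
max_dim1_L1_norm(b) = 1.43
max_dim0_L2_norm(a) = 0.57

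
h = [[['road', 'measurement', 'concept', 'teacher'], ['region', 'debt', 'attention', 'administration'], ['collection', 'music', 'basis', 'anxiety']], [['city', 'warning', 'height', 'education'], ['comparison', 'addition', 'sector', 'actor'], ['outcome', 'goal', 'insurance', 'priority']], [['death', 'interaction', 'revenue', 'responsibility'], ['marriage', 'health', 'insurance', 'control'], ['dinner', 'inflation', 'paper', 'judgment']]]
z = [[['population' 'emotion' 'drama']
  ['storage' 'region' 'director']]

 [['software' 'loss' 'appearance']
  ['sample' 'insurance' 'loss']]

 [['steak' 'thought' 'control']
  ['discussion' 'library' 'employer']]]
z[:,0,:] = [['population', 'emotion', 'drama'], ['software', 'loss', 'appearance'], ['steak', 'thought', 'control']]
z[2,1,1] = 'library'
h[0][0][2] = 'concept'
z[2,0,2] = 'control'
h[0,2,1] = 'music'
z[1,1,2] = 'loss'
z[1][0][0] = 'software'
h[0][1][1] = 'debt'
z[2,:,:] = [['steak', 'thought', 'control'], ['discussion', 'library', 'employer']]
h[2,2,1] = 'inflation'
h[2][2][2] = 'paper'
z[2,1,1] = 'library'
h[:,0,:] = [['road', 'measurement', 'concept', 'teacher'], ['city', 'warning', 'height', 'education'], ['death', 'interaction', 'revenue', 'responsibility']]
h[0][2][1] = 'music'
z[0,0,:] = ['population', 'emotion', 'drama']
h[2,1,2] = 'insurance'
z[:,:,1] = [['emotion', 'region'], ['loss', 'insurance'], ['thought', 'library']]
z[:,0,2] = ['drama', 'appearance', 'control']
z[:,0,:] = [['population', 'emotion', 'drama'], ['software', 'loss', 'appearance'], ['steak', 'thought', 'control']]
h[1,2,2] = 'insurance'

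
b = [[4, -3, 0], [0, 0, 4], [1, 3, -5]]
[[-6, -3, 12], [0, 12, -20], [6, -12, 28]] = b @ [[0, 0, 3], [2, 1, 0], [0, 3, -5]]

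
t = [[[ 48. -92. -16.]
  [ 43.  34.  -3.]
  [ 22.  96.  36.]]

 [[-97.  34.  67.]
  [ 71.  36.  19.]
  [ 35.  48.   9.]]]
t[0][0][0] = 48.0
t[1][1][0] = 71.0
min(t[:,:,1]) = -92.0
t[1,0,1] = 34.0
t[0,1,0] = 43.0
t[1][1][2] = 19.0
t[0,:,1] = [-92.0, 34.0, 96.0]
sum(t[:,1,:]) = 200.0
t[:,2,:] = [[22.0, 96.0, 36.0], [35.0, 48.0, 9.0]]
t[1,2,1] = 48.0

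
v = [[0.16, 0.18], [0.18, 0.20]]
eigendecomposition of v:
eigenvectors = [[-0.75, -0.67],[0.67, -0.75]]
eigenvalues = [-0.0, 0.36]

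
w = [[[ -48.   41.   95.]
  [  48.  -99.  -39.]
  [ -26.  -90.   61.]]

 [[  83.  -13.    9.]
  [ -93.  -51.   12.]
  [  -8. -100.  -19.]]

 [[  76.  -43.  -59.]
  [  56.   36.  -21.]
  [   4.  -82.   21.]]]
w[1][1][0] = -93.0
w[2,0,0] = 76.0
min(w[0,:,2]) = -39.0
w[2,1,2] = -21.0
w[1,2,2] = -19.0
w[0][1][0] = 48.0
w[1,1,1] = -51.0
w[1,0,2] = 9.0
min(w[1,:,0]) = -93.0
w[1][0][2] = 9.0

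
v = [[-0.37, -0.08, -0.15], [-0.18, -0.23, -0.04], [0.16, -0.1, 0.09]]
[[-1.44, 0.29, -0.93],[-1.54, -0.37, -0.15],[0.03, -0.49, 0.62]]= v @ [[4.00, -2.16, 1.82], [3.98, 3.00, -1.17], [-2.38, 1.78, 2.32]]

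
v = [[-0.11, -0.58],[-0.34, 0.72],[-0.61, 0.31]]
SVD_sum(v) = [[0.22,-0.39],[-0.39,0.69],[-0.28,0.50]] + [[-0.33, -0.19], [0.05, 0.03], [-0.33, -0.19]]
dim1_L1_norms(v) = [0.69, 1.06, 0.92]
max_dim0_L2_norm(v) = 0.98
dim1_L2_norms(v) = [0.59, 0.8, 0.68]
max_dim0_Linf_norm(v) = 0.72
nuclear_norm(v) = 1.62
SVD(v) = [[0.42, 0.7], [-0.74, -0.10], [-0.53, 0.70]] @ diag([1.076458536805879, 0.5403119640890307]) @ [[0.49,-0.87], [-0.87,-0.49]]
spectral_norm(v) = 1.08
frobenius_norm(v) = 1.20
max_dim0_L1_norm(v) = 1.61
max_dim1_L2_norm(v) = 0.8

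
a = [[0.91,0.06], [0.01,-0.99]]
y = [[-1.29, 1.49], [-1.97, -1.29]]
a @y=[[-1.29,1.28], [1.94,1.29]]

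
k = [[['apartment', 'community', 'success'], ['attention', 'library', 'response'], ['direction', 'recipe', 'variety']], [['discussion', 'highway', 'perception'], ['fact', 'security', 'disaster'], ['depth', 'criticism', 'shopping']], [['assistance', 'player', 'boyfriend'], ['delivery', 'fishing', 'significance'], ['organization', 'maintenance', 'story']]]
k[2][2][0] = 'organization'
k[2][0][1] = 'player'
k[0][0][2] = 'success'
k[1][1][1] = 'security'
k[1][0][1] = 'highway'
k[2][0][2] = 'boyfriend'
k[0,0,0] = 'apartment'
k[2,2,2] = 'story'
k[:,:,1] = [['community', 'library', 'recipe'], ['highway', 'security', 'criticism'], ['player', 'fishing', 'maintenance']]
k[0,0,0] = 'apartment'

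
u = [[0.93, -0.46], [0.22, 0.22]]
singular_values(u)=[1.04, 0.29]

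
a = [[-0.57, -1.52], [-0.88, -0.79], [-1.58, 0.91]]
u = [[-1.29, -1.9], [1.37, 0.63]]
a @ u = [[-1.35, 0.13], [0.05, 1.17], [3.28, 3.58]]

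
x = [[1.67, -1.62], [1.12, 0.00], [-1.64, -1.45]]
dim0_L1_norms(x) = [4.43, 3.07]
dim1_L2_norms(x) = [2.33, 1.12, 2.19]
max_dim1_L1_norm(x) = 3.29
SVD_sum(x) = [[1.88, -0.3], [1.09, -0.17], [-1.37, 0.22]] + [[-0.21, -1.32], [0.03, 0.17], [-0.27, -1.67]]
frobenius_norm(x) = 3.39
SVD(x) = [[-0.73, 0.62], [-0.42, -0.08], [0.53, 0.78]] @ diag([2.6047999580377867, 2.162132553431066]) @ [[-0.99,0.16], [-0.16,-0.99]]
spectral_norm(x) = 2.60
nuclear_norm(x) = 4.77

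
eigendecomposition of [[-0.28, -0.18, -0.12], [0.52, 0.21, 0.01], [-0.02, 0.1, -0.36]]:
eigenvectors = [[(0.36-0.35j), 0.36+0.35j, 0.37+0.00j], [-0.84+0.00j, (-0.84-0j), (-0.32+0j)], [-0.18+0.13j, -0.18-0.13j, 0.87+0.00j]]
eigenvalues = [(-0.01+0.22j), (-0.01-0.22j), (-0.41+0j)]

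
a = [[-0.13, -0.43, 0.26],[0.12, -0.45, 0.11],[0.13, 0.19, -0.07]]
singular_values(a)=[0.71, 0.23, 0.06]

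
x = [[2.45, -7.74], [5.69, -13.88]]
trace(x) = -11.43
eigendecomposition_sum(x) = [[-1.30, 0.78], [-0.57, 0.34]] + [[3.75, -8.52],[6.26, -14.22]]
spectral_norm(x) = 17.05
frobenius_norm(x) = 17.06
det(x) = 10.03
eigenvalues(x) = [-0.96, -10.47]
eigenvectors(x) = [[0.92, 0.51], [0.4, 0.86]]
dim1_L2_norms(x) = [8.12, 15.0]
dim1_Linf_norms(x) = [7.74, 13.88]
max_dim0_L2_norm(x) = 15.89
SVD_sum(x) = [[2.93,-7.55], [5.43,-13.98]] + [[-0.48, -0.19], [0.26, 0.10]]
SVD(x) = [[-0.48, -0.88], [-0.88, 0.48]] @ diag([17.046820581349333, 0.5886493585190127]) @ [[-0.36, 0.93], [0.93, 0.36]]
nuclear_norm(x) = 17.64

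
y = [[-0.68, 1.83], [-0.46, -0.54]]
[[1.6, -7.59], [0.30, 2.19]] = y @[[-1.17,0.08], [0.44,-4.12]]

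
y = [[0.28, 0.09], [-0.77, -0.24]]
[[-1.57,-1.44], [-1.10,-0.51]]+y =[[-1.29,-1.35], [-1.87,-0.75]]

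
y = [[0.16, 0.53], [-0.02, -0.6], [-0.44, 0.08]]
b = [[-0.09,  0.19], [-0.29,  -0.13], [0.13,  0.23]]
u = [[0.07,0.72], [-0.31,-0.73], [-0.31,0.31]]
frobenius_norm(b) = 0.46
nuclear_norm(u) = 1.49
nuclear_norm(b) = 0.64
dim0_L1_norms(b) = [0.51, 0.55]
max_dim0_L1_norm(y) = 1.21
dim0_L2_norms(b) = [0.33, 0.33]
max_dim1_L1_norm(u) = 1.04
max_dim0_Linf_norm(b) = 0.29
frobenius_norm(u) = 1.16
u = b + y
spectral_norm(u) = 1.09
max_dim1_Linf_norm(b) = 0.29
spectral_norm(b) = 0.40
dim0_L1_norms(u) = [0.69, 1.76]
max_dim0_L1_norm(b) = 0.55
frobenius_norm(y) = 0.93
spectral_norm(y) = 0.81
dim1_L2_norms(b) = [0.21, 0.32, 0.26]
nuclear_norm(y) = 1.27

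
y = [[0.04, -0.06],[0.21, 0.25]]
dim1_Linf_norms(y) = [0.06, 0.25]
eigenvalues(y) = [(0.14+0.04j), (0.14-0.04j)]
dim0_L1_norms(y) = [0.25, 0.31]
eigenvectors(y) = [[(0.44-0.17j), 0.44+0.17j], [(-0.88+0j), (-0.88-0j)]]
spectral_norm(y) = 0.33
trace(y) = 0.29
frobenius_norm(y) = 0.33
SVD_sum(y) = [[-0.01,-0.02],[0.21,0.25]] + [[0.05, -0.04],[0.0, -0.00]]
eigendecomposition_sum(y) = [[0.02+0.21j,-0.03+0.11j], [(0.11-0.38j),0.12-0.17j]] + [[(0.02-0.21j), -0.03-0.11j], [0.11+0.38j, (0.12+0.17j)]]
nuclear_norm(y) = 0.40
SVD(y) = [[0.06, -1.00], [-1.00, -0.06]] @ diag([0.3271510065672289, 0.0690812485559501]) @ [[-0.63, -0.77], [-0.77, 0.63]]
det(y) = 0.02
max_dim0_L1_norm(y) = 0.31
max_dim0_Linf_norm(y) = 0.25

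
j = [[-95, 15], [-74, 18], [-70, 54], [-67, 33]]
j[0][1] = 15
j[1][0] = -74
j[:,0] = [-95, -74, -70, -67]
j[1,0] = -74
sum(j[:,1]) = 120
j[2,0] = -70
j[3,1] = 33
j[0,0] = -95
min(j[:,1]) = 15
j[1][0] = -74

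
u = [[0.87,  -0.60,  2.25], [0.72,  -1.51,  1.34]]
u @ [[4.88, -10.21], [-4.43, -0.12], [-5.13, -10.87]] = [[-4.64, -33.27],  [3.33, -21.74]]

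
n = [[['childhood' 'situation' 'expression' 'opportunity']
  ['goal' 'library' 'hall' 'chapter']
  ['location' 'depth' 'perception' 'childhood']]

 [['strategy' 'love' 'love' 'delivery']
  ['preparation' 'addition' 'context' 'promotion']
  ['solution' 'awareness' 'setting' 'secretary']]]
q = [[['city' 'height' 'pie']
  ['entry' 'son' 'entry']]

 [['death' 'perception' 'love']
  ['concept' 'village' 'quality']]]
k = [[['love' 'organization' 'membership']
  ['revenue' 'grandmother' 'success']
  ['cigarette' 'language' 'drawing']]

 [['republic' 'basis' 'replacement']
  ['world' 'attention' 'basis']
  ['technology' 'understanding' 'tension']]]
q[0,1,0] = 'entry'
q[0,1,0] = 'entry'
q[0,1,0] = 'entry'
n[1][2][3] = 'secretary'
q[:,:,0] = [['city', 'entry'], ['death', 'concept']]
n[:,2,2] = ['perception', 'setting']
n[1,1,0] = 'preparation'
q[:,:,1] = [['height', 'son'], ['perception', 'village']]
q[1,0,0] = 'death'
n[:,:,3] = [['opportunity', 'chapter', 'childhood'], ['delivery', 'promotion', 'secretary']]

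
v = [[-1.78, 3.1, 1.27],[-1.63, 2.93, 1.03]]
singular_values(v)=[5.17, 0.12]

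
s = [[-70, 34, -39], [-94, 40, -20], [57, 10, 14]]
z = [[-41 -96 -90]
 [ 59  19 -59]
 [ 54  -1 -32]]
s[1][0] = -94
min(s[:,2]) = -39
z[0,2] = -90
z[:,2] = [-90, -59, -32]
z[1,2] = -59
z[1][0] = 59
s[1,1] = 40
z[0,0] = -41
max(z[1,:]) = 59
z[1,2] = -59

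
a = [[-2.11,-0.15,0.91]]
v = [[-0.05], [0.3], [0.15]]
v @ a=[[0.11,0.01,-0.05], [-0.63,-0.04,0.27], [-0.32,-0.02,0.14]]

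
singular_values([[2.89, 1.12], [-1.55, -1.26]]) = [3.65, 0.52]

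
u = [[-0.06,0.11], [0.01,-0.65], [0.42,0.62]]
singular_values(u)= [0.95, 0.31]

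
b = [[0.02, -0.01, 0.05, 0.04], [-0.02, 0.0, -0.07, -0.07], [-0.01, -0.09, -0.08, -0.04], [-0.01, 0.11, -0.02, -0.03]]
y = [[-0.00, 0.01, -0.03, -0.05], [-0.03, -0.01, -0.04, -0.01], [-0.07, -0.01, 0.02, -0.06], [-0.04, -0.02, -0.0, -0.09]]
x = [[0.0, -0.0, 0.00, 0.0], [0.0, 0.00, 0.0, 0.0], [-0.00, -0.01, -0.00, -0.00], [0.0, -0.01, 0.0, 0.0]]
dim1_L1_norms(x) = [0.0, 0.0, 0.01, 0.01]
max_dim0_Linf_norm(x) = 0.01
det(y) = -0.00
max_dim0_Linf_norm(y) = 0.09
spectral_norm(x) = 0.01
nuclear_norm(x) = 0.01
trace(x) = 0.00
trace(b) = -0.09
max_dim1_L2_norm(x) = 0.01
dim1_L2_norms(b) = [0.07, 0.1, 0.13, 0.12]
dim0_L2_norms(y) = [0.09, 0.03, 0.05, 0.12]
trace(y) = -0.08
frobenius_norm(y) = 0.16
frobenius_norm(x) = 0.01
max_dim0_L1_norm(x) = 0.02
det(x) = 0.00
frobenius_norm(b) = 0.21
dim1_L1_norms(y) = [0.09, 0.09, 0.16, 0.15]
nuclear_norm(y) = 0.26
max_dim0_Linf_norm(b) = 0.11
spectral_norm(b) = 0.16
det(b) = -0.00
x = y @ b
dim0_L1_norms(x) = [0.0, 0.02, 0.0, 0.0]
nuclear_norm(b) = 0.32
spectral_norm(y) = 0.14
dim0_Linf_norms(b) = [0.02, 0.11, 0.08, 0.07]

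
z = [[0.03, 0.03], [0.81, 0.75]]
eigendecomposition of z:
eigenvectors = [[-0.68,  -0.04], [0.73,  -1.0]]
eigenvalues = [-0.0, 0.78]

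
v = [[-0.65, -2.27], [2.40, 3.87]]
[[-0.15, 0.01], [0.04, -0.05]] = v @ [[-0.16,-0.02], [0.11,-0.0]]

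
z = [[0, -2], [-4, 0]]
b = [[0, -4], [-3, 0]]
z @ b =[[6, 0], [0, 16]]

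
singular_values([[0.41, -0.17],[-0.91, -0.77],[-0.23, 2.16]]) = [2.3, 1.02]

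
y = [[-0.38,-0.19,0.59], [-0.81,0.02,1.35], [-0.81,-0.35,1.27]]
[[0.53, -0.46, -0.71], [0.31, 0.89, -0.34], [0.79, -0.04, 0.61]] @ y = [[0.75,  0.14,  -1.21], [-0.56,  0.08,  0.95], [-0.76,  -0.36,  1.19]]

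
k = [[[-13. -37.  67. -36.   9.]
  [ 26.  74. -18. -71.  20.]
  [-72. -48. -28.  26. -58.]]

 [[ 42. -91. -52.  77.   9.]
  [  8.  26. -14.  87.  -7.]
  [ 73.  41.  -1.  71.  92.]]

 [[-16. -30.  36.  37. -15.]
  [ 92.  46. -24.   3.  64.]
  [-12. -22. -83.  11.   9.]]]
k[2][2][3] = 11.0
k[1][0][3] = 77.0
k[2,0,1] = -30.0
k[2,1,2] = -24.0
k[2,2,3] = 11.0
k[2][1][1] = 46.0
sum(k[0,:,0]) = -59.0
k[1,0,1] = -91.0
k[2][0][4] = -15.0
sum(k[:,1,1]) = 146.0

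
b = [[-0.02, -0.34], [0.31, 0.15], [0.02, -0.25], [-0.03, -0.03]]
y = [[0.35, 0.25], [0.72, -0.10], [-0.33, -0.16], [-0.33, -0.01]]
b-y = [[-0.37, -0.59],  [-0.41, 0.25],  [0.35, -0.09],  [0.30, -0.02]]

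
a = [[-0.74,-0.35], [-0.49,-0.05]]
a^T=[[-0.74, -0.49], [-0.35, -0.05]]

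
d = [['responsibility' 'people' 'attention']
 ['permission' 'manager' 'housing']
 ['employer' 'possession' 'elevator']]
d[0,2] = 'attention'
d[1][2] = 'housing'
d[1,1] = 'manager'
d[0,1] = 'people'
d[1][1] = 'manager'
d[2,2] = 'elevator'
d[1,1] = 'manager'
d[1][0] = 'permission'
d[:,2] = ['attention', 'housing', 'elevator']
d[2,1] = 'possession'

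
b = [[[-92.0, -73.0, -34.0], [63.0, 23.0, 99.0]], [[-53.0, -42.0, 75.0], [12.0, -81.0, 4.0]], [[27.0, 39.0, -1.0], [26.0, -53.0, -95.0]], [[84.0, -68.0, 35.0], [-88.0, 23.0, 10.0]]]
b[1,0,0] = -53.0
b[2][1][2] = -95.0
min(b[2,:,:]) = -95.0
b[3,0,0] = 84.0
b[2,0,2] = -1.0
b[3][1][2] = 10.0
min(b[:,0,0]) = -92.0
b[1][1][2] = 4.0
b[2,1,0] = 26.0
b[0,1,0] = 63.0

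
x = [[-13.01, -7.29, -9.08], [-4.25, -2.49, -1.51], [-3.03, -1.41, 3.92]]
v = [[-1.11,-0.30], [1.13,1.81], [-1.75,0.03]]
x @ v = [[22.09,-9.56], [4.55,-3.28], [-5.09,-1.53]]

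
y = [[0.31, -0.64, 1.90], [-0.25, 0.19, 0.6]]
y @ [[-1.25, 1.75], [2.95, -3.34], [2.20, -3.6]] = [[1.9, -4.16], [2.19, -3.23]]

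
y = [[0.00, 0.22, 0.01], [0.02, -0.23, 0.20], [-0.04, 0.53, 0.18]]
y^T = [[0.0, 0.02, -0.04],  [0.22, -0.23, 0.53],  [0.01, 0.20, 0.18]]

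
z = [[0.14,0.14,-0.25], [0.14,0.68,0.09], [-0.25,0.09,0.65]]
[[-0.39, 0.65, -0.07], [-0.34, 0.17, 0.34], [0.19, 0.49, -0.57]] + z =[[-0.25, 0.79, -0.32], [-0.20, 0.85, 0.43], [-0.06, 0.58, 0.08]]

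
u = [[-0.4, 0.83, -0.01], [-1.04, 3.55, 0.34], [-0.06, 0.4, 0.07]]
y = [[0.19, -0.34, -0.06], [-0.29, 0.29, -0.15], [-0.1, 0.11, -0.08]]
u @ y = [[-0.32, 0.38, -0.10], [-1.26, 1.42, -0.5], [-0.13, 0.14, -0.06]]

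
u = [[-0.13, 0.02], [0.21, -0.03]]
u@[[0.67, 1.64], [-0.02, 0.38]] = [[-0.09, -0.21], [0.14, 0.33]]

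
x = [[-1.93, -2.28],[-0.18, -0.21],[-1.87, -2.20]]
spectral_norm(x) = 4.16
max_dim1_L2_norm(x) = 2.99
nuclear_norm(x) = 4.17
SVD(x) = [[-0.72, 0.67], [-0.07, -0.32], [-0.69, -0.67]] @ diag([4.163733901709538, 0.004471661286471787]) @ [[0.65, 0.76], [0.76, -0.65]]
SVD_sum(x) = [[-1.93, -2.28], [-0.18, -0.21], [-1.87, -2.20]] + [[0.0, -0.0], [-0.0, 0.00], [-0.00, 0.00]]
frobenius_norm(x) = 4.16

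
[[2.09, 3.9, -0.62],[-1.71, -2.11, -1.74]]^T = [[2.09, -1.71], [3.9, -2.11], [-0.62, -1.74]]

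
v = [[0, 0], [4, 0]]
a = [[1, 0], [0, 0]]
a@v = [[0, 0], [0, 0]]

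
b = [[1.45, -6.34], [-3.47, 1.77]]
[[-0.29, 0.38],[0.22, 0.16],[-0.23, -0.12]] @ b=[[-1.74, 2.51], [-0.24, -1.11], [0.08, 1.25]]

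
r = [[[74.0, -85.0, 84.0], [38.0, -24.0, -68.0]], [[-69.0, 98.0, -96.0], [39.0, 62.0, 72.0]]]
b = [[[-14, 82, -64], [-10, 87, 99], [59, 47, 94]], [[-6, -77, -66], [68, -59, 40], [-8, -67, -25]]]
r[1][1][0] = 39.0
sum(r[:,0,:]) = 6.0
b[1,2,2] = -25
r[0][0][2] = 84.0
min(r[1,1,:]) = 39.0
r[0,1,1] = -24.0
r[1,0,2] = -96.0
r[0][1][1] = -24.0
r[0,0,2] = 84.0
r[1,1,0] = 39.0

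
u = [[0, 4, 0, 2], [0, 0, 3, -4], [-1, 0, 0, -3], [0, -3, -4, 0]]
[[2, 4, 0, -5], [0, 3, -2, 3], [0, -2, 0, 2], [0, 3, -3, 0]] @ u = [[0, 23, 32, -12], [2, -9, -3, -6], [0, -6, -14, 8], [3, 0, 9, -3]]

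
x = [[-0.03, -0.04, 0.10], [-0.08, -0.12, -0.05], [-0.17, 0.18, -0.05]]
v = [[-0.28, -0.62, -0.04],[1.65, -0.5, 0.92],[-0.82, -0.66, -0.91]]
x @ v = [[-0.14, -0.03, -0.13], [-0.13, 0.14, -0.06], [0.39, 0.05, 0.22]]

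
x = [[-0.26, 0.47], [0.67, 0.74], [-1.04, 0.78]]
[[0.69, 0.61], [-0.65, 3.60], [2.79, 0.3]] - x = [[0.95, 0.14], [-1.32, 2.86], [3.83, -0.48]]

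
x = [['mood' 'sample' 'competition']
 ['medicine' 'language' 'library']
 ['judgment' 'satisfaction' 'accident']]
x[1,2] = 'library'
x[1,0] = 'medicine'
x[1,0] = 'medicine'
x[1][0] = 'medicine'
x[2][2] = 'accident'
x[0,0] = 'mood'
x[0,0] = 'mood'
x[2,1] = 'satisfaction'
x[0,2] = 'competition'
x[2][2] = 'accident'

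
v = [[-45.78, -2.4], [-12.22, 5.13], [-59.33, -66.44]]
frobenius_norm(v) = 101.05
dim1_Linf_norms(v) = [45.78, 12.22, 66.44]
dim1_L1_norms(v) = [48.18, 17.35, 125.77]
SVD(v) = [[-0.38, -0.85], [-0.06, -0.36], [-0.92, 0.38]] @ diag([95.65026010640966, 32.59699283026233]) @ [[0.76, 0.65], [0.65, -0.76]]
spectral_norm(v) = 95.65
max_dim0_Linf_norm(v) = 66.44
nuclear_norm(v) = 128.25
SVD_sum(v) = [[-27.81, -23.59], [-4.58, -3.88], [-67.28, -57.07]] + [[-17.97, 21.19], [-7.64, 9.01], [7.95, -9.37]]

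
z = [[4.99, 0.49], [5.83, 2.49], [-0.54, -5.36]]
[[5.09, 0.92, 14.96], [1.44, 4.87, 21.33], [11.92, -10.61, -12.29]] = z @ [[1.25, -0.01, 2.8],[-2.35, 1.98, 2.01]]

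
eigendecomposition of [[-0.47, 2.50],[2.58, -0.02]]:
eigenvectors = [[-0.73, -0.67], [0.68, -0.74]]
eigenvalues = [-2.79, 2.3]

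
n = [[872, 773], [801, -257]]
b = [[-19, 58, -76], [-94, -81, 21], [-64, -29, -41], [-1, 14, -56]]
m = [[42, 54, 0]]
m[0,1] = 54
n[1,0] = 801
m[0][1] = 54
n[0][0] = 872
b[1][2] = 21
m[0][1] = 54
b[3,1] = 14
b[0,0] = -19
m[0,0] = 42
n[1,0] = 801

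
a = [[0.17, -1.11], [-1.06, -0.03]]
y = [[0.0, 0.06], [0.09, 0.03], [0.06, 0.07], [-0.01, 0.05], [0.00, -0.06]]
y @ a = [[-0.06, -0.0], [-0.02, -0.10], [-0.06, -0.07], [-0.05, 0.01], [0.06, 0.0]]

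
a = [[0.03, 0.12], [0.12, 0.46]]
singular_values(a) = [0.49, 0.0]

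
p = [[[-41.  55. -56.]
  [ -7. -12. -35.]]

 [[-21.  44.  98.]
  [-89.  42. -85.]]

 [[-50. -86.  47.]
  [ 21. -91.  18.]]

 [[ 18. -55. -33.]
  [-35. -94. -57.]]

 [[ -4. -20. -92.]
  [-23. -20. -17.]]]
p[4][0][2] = -92.0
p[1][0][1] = 44.0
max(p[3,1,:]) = -35.0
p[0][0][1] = 55.0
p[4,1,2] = -17.0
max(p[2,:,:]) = 47.0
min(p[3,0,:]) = -55.0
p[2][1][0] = 21.0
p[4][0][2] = -92.0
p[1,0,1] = 44.0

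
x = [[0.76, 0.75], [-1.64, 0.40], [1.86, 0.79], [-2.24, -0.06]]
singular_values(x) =[3.46, 1.06]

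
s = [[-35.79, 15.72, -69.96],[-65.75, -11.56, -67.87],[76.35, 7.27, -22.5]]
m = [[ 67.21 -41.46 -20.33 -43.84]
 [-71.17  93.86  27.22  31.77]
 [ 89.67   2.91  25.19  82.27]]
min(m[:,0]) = -71.17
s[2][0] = 76.35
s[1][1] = -11.56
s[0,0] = -35.79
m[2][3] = 82.27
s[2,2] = -22.5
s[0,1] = 15.72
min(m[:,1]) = -41.46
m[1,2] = 27.22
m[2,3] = 82.27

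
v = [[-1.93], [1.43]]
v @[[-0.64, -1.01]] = [[1.24, 1.95],[-0.92, -1.44]]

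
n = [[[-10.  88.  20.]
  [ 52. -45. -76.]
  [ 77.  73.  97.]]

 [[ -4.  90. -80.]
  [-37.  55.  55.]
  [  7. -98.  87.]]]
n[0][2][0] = 77.0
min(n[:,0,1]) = 88.0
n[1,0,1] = 90.0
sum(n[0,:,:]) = 276.0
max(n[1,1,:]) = 55.0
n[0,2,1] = 73.0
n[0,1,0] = 52.0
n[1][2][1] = -98.0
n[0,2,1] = 73.0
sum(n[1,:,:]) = 75.0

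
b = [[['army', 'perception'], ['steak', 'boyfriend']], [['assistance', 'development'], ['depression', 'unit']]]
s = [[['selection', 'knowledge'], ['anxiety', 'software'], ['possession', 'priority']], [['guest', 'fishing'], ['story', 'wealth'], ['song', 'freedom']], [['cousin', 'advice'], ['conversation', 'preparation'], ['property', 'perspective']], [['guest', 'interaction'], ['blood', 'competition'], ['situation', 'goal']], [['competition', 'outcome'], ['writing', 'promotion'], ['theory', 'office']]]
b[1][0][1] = 'development'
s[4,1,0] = 'writing'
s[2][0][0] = 'cousin'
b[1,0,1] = 'development'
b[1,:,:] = [['assistance', 'development'], ['depression', 'unit']]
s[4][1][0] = 'writing'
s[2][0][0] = 'cousin'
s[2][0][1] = 'advice'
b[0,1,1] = 'boyfriend'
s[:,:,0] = [['selection', 'anxiety', 'possession'], ['guest', 'story', 'song'], ['cousin', 'conversation', 'property'], ['guest', 'blood', 'situation'], ['competition', 'writing', 'theory']]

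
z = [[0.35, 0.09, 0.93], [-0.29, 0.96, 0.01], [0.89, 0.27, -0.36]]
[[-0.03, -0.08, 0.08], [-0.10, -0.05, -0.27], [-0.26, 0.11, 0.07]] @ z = [[0.08, -0.06, -0.06], [-0.26, -0.13, 0.0], [-0.06, 0.10, -0.27]]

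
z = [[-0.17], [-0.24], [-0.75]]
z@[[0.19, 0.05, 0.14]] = [[-0.03, -0.01, -0.02], [-0.05, -0.01, -0.03], [-0.14, -0.04, -0.11]]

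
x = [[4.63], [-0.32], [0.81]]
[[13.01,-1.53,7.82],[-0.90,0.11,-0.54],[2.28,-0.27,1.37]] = x @ [[2.81, -0.33, 1.69]]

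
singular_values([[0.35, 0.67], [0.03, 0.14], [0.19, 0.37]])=[0.87, 0.04]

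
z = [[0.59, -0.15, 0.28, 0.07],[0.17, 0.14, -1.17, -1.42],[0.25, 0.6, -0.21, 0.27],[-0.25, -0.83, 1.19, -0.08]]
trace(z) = 0.44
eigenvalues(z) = [(-1.24+0j), (0.49+0.46j), (0.49-0.46j), (0.69+0j)]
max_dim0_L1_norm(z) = 2.85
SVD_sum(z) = [[-0.03, -0.07, 0.19, 0.12], [0.20, 0.54, -1.36, -0.88], [0.03, 0.08, -0.19, -0.13], [-0.14, -0.38, 0.94, 0.61]] + [[-0.00, -0.01, 0.0, -0.01], [-0.11, -0.42, 0.15, -0.52], [0.10, 0.40, -0.14, 0.49], [-0.13, -0.53, 0.19, -0.64]] + [[0.61, -0.03, 0.12, -0.07], [0.09, -0.00, 0.02, -0.01], [0.14, -0.01, 0.03, -0.02], [0.03, -0.0, 0.01, -0.0]] + [[0.01, -0.04, -0.03, 0.02], [-0.00, 0.03, 0.02, -0.02], [-0.02, 0.13, 0.1, -0.07], [-0.01, 0.08, 0.06, -0.04]]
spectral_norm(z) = 2.12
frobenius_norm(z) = 2.57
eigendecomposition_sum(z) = [[-0.01+0.00j, (-0.06+0j), (0.02-0j), -0.07+0.00j], [-0.04+0.00j, -0.30+0.00j, 0.13-0.00j, (-0.4+0j)], [0.05-0.00j, (0.35-0j), -0.15+0.00j, 0.46-0.00j], [-0.09+0.00j, (-0.59+0j), (0.25-0j), -0.77+0.00j]] + [[(-0.01+0.06j), -0.05+0.03j, -0.08-0.20j, (-0.02-0.14j)], [0.24-0.08j, 0.22+0.14j, (-0.56+0.79j), (-0.47+0.4j)], [(0.08-0.09j), (0.13+0j), -0.04+0.46j, -0.10+0.28j], [(-0.16+0.03j), (-0.12-0.1j), 0.42-0.42j, (0.33-0.2j)]] + [[(-0.01-0.06j), -0.05-0.03j, -0.08+0.20j, -0.02+0.14j], [(0.24+0.08j), (0.22-0.14j), -0.56-0.79j, (-0.47-0.4j)], [0.08+0.09j, (0.13-0j), -0.04-0.46j, -0.10-0.28j], [-0.16-0.03j, (-0.12+0.1j), (0.42+0.42j), 0.33+0.20j]] + [[(0.63-0j), 0.01-0.00j, 0.42-0.00j, (0.18+0j)], [(-0.27+0j), -0.01+0.00j, -0.18+0.00j, -0.08-0.00j], [(0.04-0j), 0.00-0.00j, 0.03-0.00j, (0.01+0j)], [(0.15-0j), -0j, (0.1-0j), 0.04+0.00j]]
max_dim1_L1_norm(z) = 2.9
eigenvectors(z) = [[-0.07+0.00j, (0.1-0.15j), (0.1+0.15j), (0.9+0j)], [-0.41+0.00j, -0.78+0.00j, -0.78-0.00j, (-0.39+0j)], [(0.46+0j), (-0.32+0.19j), -0.32-0.19j, (0.06+0j)], [-0.78+0.00j, (0.47+0.08j), (0.47-0.08j), 0.21+0.00j]]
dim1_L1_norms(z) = [1.09, 2.9, 1.33, 2.35]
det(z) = -0.39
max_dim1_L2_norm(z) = 1.85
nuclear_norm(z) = 4.27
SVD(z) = [[0.11, -0.01, 0.96, -0.24], [-0.81, -0.54, 0.14, 0.18], [-0.12, 0.51, 0.22, 0.82], [0.56, -0.67, 0.05, 0.48]] @ diag([2.1160588304391577, 1.2849901958795984, 0.6515775965219228, 0.21827014987050894]) @ [[-0.11, -0.32, 0.79, 0.51],[0.16, 0.61, -0.22, 0.74],[0.97, -0.05, 0.19, -0.11],[-0.11, 0.72, 0.54, -0.42]]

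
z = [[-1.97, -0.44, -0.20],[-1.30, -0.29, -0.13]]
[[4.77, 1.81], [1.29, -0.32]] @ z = [[-11.75, -2.62, -1.19],[-2.13, -0.47, -0.22]]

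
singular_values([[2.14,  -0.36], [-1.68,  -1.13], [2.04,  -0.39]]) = [3.4, 1.24]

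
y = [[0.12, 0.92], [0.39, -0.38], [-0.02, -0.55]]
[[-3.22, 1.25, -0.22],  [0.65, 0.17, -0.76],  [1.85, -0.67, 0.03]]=y@[[-1.55, 1.56, -1.95],[-3.3, 1.16, 0.01]]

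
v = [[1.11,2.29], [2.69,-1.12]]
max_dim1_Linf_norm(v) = 2.69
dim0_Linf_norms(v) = [2.69, 2.29]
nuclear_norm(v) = 5.46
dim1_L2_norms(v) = [2.54, 2.91]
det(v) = -7.40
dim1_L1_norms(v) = [3.4, 3.81]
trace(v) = -0.01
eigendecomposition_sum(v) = [[1.91, 1.14], [1.34, 0.80]] + [[-0.8, 1.15], [1.35, -1.92]]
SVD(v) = [[-0.20, -0.98], [-0.98, 0.20]] @ diag([2.9283082636236877, 2.528183283148836]) @ [[-0.98, 0.22], [-0.22, -0.98]]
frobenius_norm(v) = 3.87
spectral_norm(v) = 2.93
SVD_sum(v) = [[0.56, -0.13], [2.8, -0.63]] + [[0.55, 2.42], [-0.11, -0.49]]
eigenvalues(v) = [2.72, -2.73]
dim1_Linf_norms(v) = [2.29, 2.69]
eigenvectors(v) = [[0.82, -0.51], [0.57, 0.86]]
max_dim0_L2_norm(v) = 2.91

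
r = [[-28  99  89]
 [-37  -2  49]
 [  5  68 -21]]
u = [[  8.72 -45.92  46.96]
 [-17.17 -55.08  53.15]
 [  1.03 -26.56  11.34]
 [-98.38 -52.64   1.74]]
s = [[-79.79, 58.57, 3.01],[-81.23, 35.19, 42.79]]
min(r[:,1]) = -2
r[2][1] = 68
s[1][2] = 42.79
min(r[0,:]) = -28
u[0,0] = 8.72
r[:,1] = [99, -2, 68]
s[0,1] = 58.57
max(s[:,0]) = -79.79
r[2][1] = 68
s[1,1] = 35.19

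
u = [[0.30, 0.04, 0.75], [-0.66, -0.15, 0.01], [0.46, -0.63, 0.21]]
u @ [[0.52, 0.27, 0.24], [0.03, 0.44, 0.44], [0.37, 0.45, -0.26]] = [[0.43,0.44,-0.11], [-0.34,-0.24,-0.23], [0.3,-0.06,-0.22]]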